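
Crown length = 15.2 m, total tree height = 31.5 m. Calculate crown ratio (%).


Formula: Crown Ratio = (Crown Length / Total Height) * 100
CR = (15.2 m / 31.5 m) * 100
CR = 0.4825 * 100 = 48.3%

48.3


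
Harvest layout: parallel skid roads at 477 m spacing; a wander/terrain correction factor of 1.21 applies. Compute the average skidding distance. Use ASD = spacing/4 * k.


Formula: ASD = (spacing / 4) * correction
Uncorrected distance = spacing / 4 = 477 / 4 = 119.25 m
ASD = 119.25 * 1.21 = 144 m

144


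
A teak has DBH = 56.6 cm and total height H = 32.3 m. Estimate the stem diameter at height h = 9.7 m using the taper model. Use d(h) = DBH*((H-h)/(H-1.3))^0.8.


Taper: d(h) = DBH * ((H - h) / (H - 1.3))^0.8
Numerator = H - h = 32.3 - 9.7 = 22.6 m
Denominator = H - 1.3 = 32.3 - 1.3 = 31.0 m
Ratio = 22.6 / 31.0 = 0.72903
d = 56.6 * 0.72903^0.8 = 44.0 cm

44.0


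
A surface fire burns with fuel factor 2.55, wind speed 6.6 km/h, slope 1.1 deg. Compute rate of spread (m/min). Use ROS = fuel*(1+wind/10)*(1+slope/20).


Formula: ROS = fuel * (1 + wind/10) * (1 + slope/20)
Wind factor = 1 + 6.6/10 = 1.66
Slope factor = 1 + 1.1/20 = 1.055
ROS = 2.55 * 1.66 * 1.055 = 4.47 m/min

4.47


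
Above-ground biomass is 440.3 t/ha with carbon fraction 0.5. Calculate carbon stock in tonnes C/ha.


Formula: Carbon Stock = Biomass * Carbon Fraction
C = 440.3 t/ha * 0.5
C = 220.2 t C/ha

220.2


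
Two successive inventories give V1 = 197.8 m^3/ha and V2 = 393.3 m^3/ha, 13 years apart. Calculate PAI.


Formula: PAI = (V_T2 - V_T1) / (T2 - T1)
Volume increment = 393.3 - 197.8 = 195.5 m^3/ha
PAI = 195.5 / 13 = 15.04 m^3/ha/year

15.04


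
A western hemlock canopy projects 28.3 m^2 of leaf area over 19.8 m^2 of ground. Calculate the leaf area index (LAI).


Formula: LAI = total leaf area / ground area  (dimensionless)
LAI = 28.3 m^2 / 19.8 m^2
LAI = 1.43

1.43


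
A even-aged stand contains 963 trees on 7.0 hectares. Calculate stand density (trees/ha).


Formula: Stand Density = N_trees / Area_ha
Density = 963 trees / 7.0 ha
Density = 138 trees/ha

138


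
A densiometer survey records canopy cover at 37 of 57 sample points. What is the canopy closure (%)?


Formula: Canopy closure = covered points / total points * 100
Closure = 37 / 57 * 100
Closure = 0.6491 * 100 = 64.9%

64.9


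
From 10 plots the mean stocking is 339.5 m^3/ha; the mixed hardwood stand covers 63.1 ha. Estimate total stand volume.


Formula: Total Volume = Mean Volume per ha * Total Area
Total Volume = 339.5 m^3/ha * 63.1 ha
Total Volume = 21422 m^3

21422


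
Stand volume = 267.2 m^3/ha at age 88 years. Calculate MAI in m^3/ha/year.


Formula: MAI = Total Volume / Stand Age
MAI = 267.2 m^3/ha / 88 years
MAI = 3.04 m^3/ha/year

3.04


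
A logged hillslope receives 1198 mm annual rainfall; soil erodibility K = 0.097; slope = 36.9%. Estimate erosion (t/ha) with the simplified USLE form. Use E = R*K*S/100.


Formula: E = R * K * S / 100  (simplified USLE)
R * K = 1198 * 0.097 = 116.206
E = 116.206 * 36.9 / 100 = 42.88 t/ha

42.88


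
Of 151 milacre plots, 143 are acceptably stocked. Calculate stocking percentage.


Formula: Stocking % = stocked plots / total plots * 100
Stocking = 143 / 151 * 100
Stocking = 0.947 * 100 = 94.7%

94.7


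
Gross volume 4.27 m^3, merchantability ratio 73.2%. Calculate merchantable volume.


Formula: MV = V_total * (merchantable_pct / 100)
Merchantable fraction = 73.2% / 100 = 0.732
MV = 4.27 m^3 * 0.732 = 3.126 m^3

3.126


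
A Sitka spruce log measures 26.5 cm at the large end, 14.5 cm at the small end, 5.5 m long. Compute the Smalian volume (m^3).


Smalian: V = (A1 + A2)/2 * L,  A = pi*(D/200)^2
A1 = pi*(26.5/200)^2 = 0.055155 m^2
A2 = pi*(14.5/200)^2 = 0.016513 m^2
V = (0.055155+0.016513)/2*5.5 = 0.1971 m^3

0.1971


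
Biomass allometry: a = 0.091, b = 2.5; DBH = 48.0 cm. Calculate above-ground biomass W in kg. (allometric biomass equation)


Formula: W = a * DBH^b  (allometric power law)
DBH^b = 48.0^2.5 = 15962.5802
W = 0.091 * 15962.5802 = 1452.6 kg

1452.6


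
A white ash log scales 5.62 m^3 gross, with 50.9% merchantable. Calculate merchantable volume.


Formula: MV = V_total * (merchantable_pct / 100)
Merchantable fraction = 50.9% / 100 = 0.509
MV = 5.62 m^3 * 0.509 = 2.861 m^3

2.861


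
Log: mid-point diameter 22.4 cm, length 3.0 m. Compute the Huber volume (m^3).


Huber: V = Am * L,  Am = pi*(Dm/200)^2
Am = pi*(22.4/200)^2 = 0.039408 m^2
V = 0.039408*3.0 = 0.1182 m^3

0.1182


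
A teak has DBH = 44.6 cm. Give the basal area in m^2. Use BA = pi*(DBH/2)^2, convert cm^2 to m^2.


Formula: BA = pi * (DBH/2)^2 / 10000  (cm^2 to m^2)
Radius = DBH/2 = 44.6/2 = 22.3 cm
BA = pi * 22.3^2 / 10000
   = 1562.2826 cm^2 / 10000
   = 0.1562 m^2

0.1562


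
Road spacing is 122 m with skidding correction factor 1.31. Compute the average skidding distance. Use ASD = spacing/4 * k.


Formula: ASD = (spacing / 4) * correction
Uncorrected distance = spacing / 4 = 122 / 4 = 30.5 m
ASD = 30.5 * 1.31 = 40 m

40


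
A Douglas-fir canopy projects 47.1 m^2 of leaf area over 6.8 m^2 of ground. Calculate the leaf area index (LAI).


Formula: LAI = total leaf area / ground area  (dimensionless)
LAI = 47.1 m^2 / 6.8 m^2
LAI = 6.93

6.93


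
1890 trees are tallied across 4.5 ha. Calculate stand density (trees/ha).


Formula: Stand Density = N_trees / Area_ha
Density = 1890 trees / 4.5 ha
Density = 420 trees/ha

420


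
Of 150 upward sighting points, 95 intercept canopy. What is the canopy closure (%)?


Formula: Canopy closure = covered points / total points * 100
Closure = 95 / 150 * 100
Closure = 0.6333 * 100 = 63.3%

63.3


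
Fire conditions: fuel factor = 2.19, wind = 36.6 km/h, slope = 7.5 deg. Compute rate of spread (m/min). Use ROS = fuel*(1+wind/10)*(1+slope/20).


Formula: ROS = fuel * (1 + wind/10) * (1 + slope/20)
Wind factor = 1 + 36.6/10 = 4.66
Slope factor = 1 + 7.5/20 = 1.375
ROS = 2.19 * 4.66 * 1.375 = 14.03 m/min

14.03


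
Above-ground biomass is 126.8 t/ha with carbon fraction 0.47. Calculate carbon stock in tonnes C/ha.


Formula: Carbon Stock = Biomass * Carbon Fraction
C = 126.8 t/ha * 0.47
C = 59.6 t C/ha

59.6


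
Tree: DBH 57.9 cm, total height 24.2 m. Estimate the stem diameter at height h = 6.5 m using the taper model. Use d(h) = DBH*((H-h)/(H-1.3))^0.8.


Taper: d(h) = DBH * ((H - h) / (H - 1.3))^0.8
Numerator = H - h = 24.2 - 6.5 = 17.7 m
Denominator = H - 1.3 = 24.2 - 1.3 = 22.9 m
Ratio = 17.7 / 22.9 = 0.77293
d = 57.9 * 0.77293^0.8 = 47.1 cm

47.1


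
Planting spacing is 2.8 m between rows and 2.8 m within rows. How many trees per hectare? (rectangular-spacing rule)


Formula: TPH = 10000 m^2/ha / (spacing_x * spacing_y)
Area per tree = 2.8 m * 2.8 m = 7.84 m^2
TPH = 10000 / 7.84 = 1276 trees/ha

1276


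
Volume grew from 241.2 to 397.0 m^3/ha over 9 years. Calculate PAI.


Formula: PAI = (V_T2 - V_T1) / (T2 - T1)
Volume increment = 397.0 - 241.2 = 155.8 m^3/ha
PAI = 155.8 / 9 = 17.31 m^3/ha/year

17.31


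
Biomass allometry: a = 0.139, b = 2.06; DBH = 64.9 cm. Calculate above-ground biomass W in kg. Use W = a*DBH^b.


Formula: W = a * DBH^b  (allometric power law)
DBH^b = 64.9^2.06 = 5410.334
W = 0.139 * 5410.334 = 752.0 kg

752.0


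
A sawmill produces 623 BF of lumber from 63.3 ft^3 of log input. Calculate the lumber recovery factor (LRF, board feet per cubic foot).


Formula: LRF = Lumber Output (BF) / Log Input (ft^3)
LRF = 623 BF / 63.3 ft^3
LRF = 9.84 BF/ft^3

9.84


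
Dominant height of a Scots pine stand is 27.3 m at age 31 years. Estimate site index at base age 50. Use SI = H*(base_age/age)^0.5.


Formula: SI = H_dom * (base_age / age)^0.5
Age ratio = 50 / 31 = 1.6129
sqrt(age_ratio) = 1.27
SI = 27.3 * 1.27 = 34.7 m

34.7


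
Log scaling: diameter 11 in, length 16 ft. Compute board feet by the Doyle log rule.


Doyle: BF = (D - 4)^2 * L / 16
Adjusted diameter = 11 - 4 = 7 in
(D-4)^2 = 7^2 = 49
BF = 49 * 16 / 16 = 49 BF

49


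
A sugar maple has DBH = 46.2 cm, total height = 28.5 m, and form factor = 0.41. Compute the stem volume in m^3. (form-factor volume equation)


Formula: V = pi * (DBH/200)^2 * H * ff
Radius = DBH/200 = 46.2/200 = 0.231 m
Radius^2 = 0.231^2 = 0.053361 m^2
V = pi * 0.053361 * 28.5 * 0.41
V = 1.959 m^3

1.959


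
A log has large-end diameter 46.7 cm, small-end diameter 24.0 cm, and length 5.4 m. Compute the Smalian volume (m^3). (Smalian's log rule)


Smalian: V = (A1 + A2)/2 * L,  A = pi*(D/200)^2
A1 = pi*(46.7/200)^2 = 0.171287 m^2
A2 = pi*(24.0/200)^2 = 0.045239 m^2
V = (0.171287+0.045239)/2*5.4 = 0.5846 m^3

0.5846


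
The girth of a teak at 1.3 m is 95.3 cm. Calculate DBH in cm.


Formula: DBH = C / pi
DBH = 95.3 / pi
pi = 3.14159...
DBH = 30.3 cm

30.3


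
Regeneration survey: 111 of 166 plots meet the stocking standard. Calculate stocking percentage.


Formula: Stocking % = stocked plots / total plots * 100
Stocking = 111 / 166 * 100
Stocking = 0.6687 * 100 = 66.9%

66.9


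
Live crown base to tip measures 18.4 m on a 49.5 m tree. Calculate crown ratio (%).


Formula: Crown Ratio = (Crown Length / Total Height) * 100
CR = (18.4 m / 49.5 m) * 100
CR = 0.3717 * 100 = 37.2%

37.2


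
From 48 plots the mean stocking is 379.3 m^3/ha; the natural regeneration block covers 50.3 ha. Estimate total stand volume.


Formula: Total Volume = Mean Volume per ha * Total Area
Total Volume = 379.3 m^3/ha * 50.3 ha
Total Volume = 19079 m^3

19079


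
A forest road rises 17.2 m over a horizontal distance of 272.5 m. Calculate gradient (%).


Formula: Gradient = rise / run * 100
Gradient = 17.2 / 272.5 * 100 = 6.3%

6.3


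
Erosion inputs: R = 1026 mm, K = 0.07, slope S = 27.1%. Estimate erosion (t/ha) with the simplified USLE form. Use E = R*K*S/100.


Formula: E = R * K * S / 100  (simplified USLE)
R * K = 1026 * 0.07 = 71.82
E = 71.82 * 27.1 / 100 = 19.46 t/ha

19.46


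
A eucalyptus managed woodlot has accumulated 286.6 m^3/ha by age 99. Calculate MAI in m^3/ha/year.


Formula: MAI = Total Volume / Stand Age
MAI = 286.6 m^3/ha / 99 years
MAI = 2.89 m^3/ha/year

2.89


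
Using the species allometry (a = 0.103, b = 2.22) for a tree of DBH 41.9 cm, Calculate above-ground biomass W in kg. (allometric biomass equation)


Formula: W = a * DBH^b  (allometric power law)
DBH^b = 41.9^2.22 = 3993.1455
W = 0.103 * 3993.1455 = 411.3 kg

411.3


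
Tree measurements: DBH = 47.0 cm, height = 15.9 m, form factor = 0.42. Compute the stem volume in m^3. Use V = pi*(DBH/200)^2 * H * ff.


Formula: V = pi * (DBH/200)^2 * H * ff
Radius = DBH/200 = 47.0/200 = 0.235 m
Radius^2 = 0.235^2 = 0.055225 m^2
V = pi * 0.055225 * 15.9 * 0.42
V = 1.159 m^3

1.159


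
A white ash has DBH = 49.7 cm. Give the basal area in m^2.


Formula: BA = pi * (DBH/2)^2 / 10000  (cm^2 to m^2)
Radius = DBH/2 = 49.7/2 = 24.85 cm
BA = pi * 24.85^2 / 10000
   = 1940.0041 cm^2 / 10000
   = 0.194 m^2

0.194


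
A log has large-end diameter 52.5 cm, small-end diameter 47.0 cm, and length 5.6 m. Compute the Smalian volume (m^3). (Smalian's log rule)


Smalian: V = (A1 + A2)/2 * L,  A = pi*(D/200)^2
A1 = pi*(52.5/200)^2 = 0.216475 m^2
A2 = pi*(47.0/200)^2 = 0.173494 m^2
V = (0.216475+0.173494)/2*5.6 = 1.0919 m^3

1.0919


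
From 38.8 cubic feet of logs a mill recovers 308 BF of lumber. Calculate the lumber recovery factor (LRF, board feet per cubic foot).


Formula: LRF = Lumber Output (BF) / Log Input (ft^3)
LRF = 308 BF / 38.8 ft^3
LRF = 7.94 BF/ft^3

7.94


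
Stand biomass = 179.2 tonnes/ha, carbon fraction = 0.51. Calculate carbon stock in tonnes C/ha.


Formula: Carbon Stock = Biomass * Carbon Fraction
C = 179.2 t/ha * 0.51
C = 91.4 t C/ha

91.4


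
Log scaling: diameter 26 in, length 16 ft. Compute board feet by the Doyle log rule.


Doyle: BF = (D - 4)^2 * L / 16
Adjusted diameter = 26 - 4 = 22 in
(D-4)^2 = 22^2 = 484
BF = 484 * 16 / 16 = 484 BF

484


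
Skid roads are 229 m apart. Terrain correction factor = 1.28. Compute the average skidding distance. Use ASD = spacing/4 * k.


Formula: ASD = (spacing / 4) * correction
Uncorrected distance = spacing / 4 = 229 / 4 = 57.25 m
ASD = 57.25 * 1.28 = 73 m

73


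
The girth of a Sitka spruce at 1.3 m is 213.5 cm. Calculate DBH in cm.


Formula: DBH = C / pi
DBH = 213.5 / pi
pi = 3.14159...
DBH = 68.0 cm

68.0


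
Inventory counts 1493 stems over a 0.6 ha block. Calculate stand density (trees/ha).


Formula: Stand Density = N_trees / Area_ha
Density = 1493 trees / 0.6 ha
Density = 2488 trees/ha

2488


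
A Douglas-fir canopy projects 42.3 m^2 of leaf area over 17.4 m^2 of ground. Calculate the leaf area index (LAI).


Formula: LAI = total leaf area / ground area  (dimensionless)
LAI = 42.3 m^2 / 17.4 m^2
LAI = 2.43

2.43


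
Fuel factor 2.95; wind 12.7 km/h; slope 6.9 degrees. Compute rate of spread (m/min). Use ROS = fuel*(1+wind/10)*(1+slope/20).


Formula: ROS = fuel * (1 + wind/10) * (1 + slope/20)
Wind factor = 1 + 12.7/10 = 2.27
Slope factor = 1 + 6.9/20 = 1.345
ROS = 2.95 * 2.27 * 1.345 = 9.01 m/min

9.01


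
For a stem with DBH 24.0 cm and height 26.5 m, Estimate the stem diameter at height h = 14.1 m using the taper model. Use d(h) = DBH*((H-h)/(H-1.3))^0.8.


Taper: d(h) = DBH * ((H - h) / (H - 1.3))^0.8
Numerator = H - h = 26.5 - 14.1 = 12.4 m
Denominator = H - 1.3 = 26.5 - 1.3 = 25.2 m
Ratio = 12.4 / 25.2 = 0.49206
d = 24.0 * 0.49206^0.8 = 13.6 cm

13.6


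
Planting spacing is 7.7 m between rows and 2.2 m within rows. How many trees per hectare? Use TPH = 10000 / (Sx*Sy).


Formula: TPH = 10000 m^2/ha / (spacing_x * spacing_y)
Area per tree = 7.7 m * 2.2 m = 16.94 m^2
TPH = 10000 / 16.94 = 590 trees/ha

590


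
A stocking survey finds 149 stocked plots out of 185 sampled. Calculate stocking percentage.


Formula: Stocking % = stocked plots / total plots * 100
Stocking = 149 / 185 * 100
Stocking = 0.8054 * 100 = 80.5%

80.5


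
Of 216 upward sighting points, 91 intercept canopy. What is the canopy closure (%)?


Formula: Canopy closure = covered points / total points * 100
Closure = 91 / 216 * 100
Closure = 0.4213 * 100 = 42.1%

42.1


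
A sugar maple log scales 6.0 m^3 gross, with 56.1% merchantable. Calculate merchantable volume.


Formula: MV = V_total * (merchantable_pct / 100)
Merchantable fraction = 56.1% / 100 = 0.561
MV = 6.0 m^3 * 0.561 = 3.366 m^3

3.366


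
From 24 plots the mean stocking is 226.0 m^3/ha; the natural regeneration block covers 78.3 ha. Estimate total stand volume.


Formula: Total Volume = Mean Volume per ha * Total Area
Total Volume = 226.0 m^3/ha * 78.3 ha
Total Volume = 17696 m^3

17696


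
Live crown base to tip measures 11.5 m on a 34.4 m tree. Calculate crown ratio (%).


Formula: Crown Ratio = (Crown Length / Total Height) * 100
CR = (11.5 m / 34.4 m) * 100
CR = 0.3343 * 100 = 33.4%

33.4


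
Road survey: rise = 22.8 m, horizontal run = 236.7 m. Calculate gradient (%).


Formula: Gradient = rise / run * 100
Gradient = 22.8 / 236.7 * 100 = 9.6%

9.6


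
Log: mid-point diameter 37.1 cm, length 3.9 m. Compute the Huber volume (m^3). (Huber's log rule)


Huber: V = Am * L,  Am = pi*(Dm/200)^2
Am = pi*(37.1/200)^2 = 0.108103 m^2
V = 0.108103*3.9 = 0.4216 m^3

0.4216


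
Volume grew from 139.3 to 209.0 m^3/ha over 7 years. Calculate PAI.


Formula: PAI = (V_T2 - V_T1) / (T2 - T1)
Volume increment = 209.0 - 139.3 = 69.7 m^3/ha
PAI = 69.7 / 7 = 9.96 m^3/ha/year

9.96


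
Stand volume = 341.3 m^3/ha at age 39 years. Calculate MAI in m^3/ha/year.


Formula: MAI = Total Volume / Stand Age
MAI = 341.3 m^3/ha / 39 years
MAI = 8.75 m^3/ha/year

8.75


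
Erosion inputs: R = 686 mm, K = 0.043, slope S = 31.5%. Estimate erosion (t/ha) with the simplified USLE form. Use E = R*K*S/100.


Formula: E = R * K * S / 100  (simplified USLE)
R * K = 686 * 0.043 = 29.498
E = 29.498 * 31.5 / 100 = 9.29 t/ha

9.29


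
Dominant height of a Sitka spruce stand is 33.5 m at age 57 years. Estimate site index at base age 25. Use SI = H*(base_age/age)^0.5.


Formula: SI = H_dom * (base_age / age)^0.5
Age ratio = 25 / 57 = 0.4386
sqrt(age_ratio) = 0.66227
SI = 33.5 * 0.66227 = 22.2 m

22.2


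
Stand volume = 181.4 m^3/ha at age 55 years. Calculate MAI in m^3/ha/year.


Formula: MAI = Total Volume / Stand Age
MAI = 181.4 m^3/ha / 55 years
MAI = 3.3 m^3/ha/year

3.3


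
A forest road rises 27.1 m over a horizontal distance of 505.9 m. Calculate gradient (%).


Formula: Gradient = rise / run * 100
Gradient = 27.1 / 505.9 * 100 = 5.4%

5.4


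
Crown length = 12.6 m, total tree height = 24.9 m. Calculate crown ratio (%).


Formula: Crown Ratio = (Crown Length / Total Height) * 100
CR = (12.6 m / 24.9 m) * 100
CR = 0.506 * 100 = 50.6%

50.6


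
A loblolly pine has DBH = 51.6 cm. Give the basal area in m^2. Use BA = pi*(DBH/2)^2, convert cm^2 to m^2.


Formula: BA = pi * (DBH/2)^2 / 10000  (cm^2 to m^2)
Radius = DBH/2 = 51.6/2 = 25.8 cm
BA = pi * 25.8^2 / 10000
   = 2091.1697 cm^2 / 10000
   = 0.2091 m^2

0.2091


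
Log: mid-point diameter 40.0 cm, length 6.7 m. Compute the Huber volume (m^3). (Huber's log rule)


Huber: V = Am * L,  Am = pi*(Dm/200)^2
Am = pi*(40.0/200)^2 = 0.125664 m^2
V = 0.125664*6.7 = 0.8419 m^3

0.8419


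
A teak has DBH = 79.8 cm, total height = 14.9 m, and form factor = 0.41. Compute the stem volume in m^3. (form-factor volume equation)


Formula: V = pi * (DBH/200)^2 * H * ff
Radius = DBH/200 = 79.8/200 = 0.399 m
Radius^2 = 0.399^2 = 0.159201 m^2
V = pi * 0.159201 * 14.9 * 0.41
V = 3.055 m^3

3.055


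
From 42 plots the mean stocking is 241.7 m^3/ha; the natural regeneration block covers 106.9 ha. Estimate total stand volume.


Formula: Total Volume = Mean Volume per ha * Total Area
Total Volume = 241.7 m^3/ha * 106.9 ha
Total Volume = 25838 m^3

25838


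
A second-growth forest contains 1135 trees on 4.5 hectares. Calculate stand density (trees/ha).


Formula: Stand Density = N_trees / Area_ha
Density = 1135 trees / 4.5 ha
Density = 252 trees/ha

252


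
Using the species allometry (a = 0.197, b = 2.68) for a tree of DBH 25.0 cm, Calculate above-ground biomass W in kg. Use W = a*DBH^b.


Formula: W = a * DBH^b  (allometric power law)
DBH^b = 25.0^2.68 = 5578.0092
W = 0.197 * 5578.0092 = 1098.9 kg

1098.9


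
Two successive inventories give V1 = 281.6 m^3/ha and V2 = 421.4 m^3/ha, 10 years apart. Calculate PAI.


Formula: PAI = (V_T2 - V_T1) / (T2 - T1)
Volume increment = 421.4 - 281.6 = 139.8 m^3/ha
PAI = 139.8 / 10 = 13.98 m^3/ha/year

13.98


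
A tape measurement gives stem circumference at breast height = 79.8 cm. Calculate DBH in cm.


Formula: DBH = C / pi
DBH = 79.8 / pi
pi = 3.14159...
DBH = 25.4 cm

25.4


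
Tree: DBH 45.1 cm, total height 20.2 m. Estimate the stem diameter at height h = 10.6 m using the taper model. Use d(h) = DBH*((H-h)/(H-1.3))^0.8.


Taper: d(h) = DBH * ((H - h) / (H - 1.3))^0.8
Numerator = H - h = 20.2 - 10.6 = 9.6 m
Denominator = H - 1.3 = 20.2 - 1.3 = 18.9 m
Ratio = 9.6 / 18.9 = 0.50794
d = 45.1 * 0.50794^0.8 = 26.2 cm

26.2


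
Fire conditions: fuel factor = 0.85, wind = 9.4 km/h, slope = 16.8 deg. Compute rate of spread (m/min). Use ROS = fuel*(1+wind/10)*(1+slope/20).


Formula: ROS = fuel * (1 + wind/10) * (1 + slope/20)
Wind factor = 1 + 9.4/10 = 1.94
Slope factor = 1 + 16.8/20 = 1.84
ROS = 0.85 * 1.94 * 1.84 = 3.03 m/min

3.03


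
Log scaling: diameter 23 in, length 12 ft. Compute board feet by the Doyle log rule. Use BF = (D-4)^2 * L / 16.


Doyle: BF = (D - 4)^2 * L / 16
Adjusted diameter = 23 - 4 = 19 in
(D-4)^2 = 19^2 = 361
BF = 361 * 12 / 16 = 271 BF

271


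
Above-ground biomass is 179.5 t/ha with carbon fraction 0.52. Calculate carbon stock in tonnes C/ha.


Formula: Carbon Stock = Biomass * Carbon Fraction
C = 179.5 t/ha * 0.52
C = 93.3 t C/ha

93.3


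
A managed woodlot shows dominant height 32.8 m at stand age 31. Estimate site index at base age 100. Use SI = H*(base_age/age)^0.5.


Formula: SI = H_dom * (base_age / age)^0.5
Age ratio = 100 / 31 = 3.22581
sqrt(age_ratio) = 1.79605
SI = 32.8 * 1.79605 = 58.9 m

58.9


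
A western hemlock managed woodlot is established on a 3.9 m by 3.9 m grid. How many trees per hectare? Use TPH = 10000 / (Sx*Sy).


Formula: TPH = 10000 m^2/ha / (spacing_x * spacing_y)
Area per tree = 3.9 m * 3.9 m = 15.21 m^2
TPH = 10000 / 15.21 = 657 trees/ha

657


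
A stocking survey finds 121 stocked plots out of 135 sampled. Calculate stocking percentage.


Formula: Stocking % = stocked plots / total plots * 100
Stocking = 121 / 135 * 100
Stocking = 0.8963 * 100 = 89.6%

89.6


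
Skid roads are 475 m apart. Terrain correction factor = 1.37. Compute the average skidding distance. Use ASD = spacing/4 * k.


Formula: ASD = (spacing / 4) * correction
Uncorrected distance = spacing / 4 = 475 / 4 = 118.75 m
ASD = 118.75 * 1.37 = 163 m

163


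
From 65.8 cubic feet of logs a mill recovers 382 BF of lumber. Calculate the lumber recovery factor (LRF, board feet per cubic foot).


Formula: LRF = Lumber Output (BF) / Log Input (ft^3)
LRF = 382 BF / 65.8 ft^3
LRF = 5.81 BF/ft^3

5.81


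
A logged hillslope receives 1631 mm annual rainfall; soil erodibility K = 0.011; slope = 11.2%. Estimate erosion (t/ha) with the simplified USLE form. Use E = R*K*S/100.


Formula: E = R * K * S / 100  (simplified USLE)
R * K = 1631 * 0.011 = 17.941
E = 17.941 * 11.2 / 100 = 2.01 t/ha

2.01


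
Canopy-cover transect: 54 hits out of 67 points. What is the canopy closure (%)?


Formula: Canopy closure = covered points / total points * 100
Closure = 54 / 67 * 100
Closure = 0.806 * 100 = 80.6%

80.6


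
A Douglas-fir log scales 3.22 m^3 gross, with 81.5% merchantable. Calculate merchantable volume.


Formula: MV = V_total * (merchantable_pct / 100)
Merchantable fraction = 81.5% / 100 = 0.815
MV = 3.22 m^3 * 0.815 = 2.624 m^3

2.624


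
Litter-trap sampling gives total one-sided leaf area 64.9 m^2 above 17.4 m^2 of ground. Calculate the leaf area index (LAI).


Formula: LAI = total leaf area / ground area  (dimensionless)
LAI = 64.9 m^2 / 17.4 m^2
LAI = 3.73

3.73


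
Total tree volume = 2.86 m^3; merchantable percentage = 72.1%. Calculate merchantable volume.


Formula: MV = V_total * (merchantable_pct / 100)
Merchantable fraction = 72.1% / 100 = 0.721
MV = 2.86 m^3 * 0.721 = 2.062 m^3

2.062


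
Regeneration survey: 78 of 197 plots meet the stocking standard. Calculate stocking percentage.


Formula: Stocking % = stocked plots / total plots * 100
Stocking = 78 / 197 * 100
Stocking = 0.3959 * 100 = 39.6%

39.6


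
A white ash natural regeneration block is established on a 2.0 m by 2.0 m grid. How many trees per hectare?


Formula: TPH = 10000 m^2/ha / (spacing_x * spacing_y)
Area per tree = 2.0 m * 2.0 m = 4.0 m^2
TPH = 10000 / 4.0 = 2500 trees/ha

2500


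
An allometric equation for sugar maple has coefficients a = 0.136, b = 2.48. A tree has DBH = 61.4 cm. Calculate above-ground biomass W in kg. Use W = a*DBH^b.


Formula: W = a * DBH^b  (allometric power law)
DBH^b = 61.4^2.48 = 27205.5531
W = 0.136 * 27205.5531 = 3700.0 kg

3700.0


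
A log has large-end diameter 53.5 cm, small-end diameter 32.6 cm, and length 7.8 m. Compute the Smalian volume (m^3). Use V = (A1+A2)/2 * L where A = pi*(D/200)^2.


Smalian: V = (A1 + A2)/2 * L,  A = pi*(D/200)^2
A1 = pi*(53.5/200)^2 = 0.224801 m^2
A2 = pi*(32.6/200)^2 = 0.083469 m^2
V = (0.224801+0.083469)/2*7.8 = 1.2023 m^3

1.2023


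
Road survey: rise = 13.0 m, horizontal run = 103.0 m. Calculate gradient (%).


Formula: Gradient = rise / run * 100
Gradient = 13.0 / 103.0 * 100 = 12.6%

12.6


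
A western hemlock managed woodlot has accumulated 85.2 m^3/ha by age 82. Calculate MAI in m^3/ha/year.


Formula: MAI = Total Volume / Stand Age
MAI = 85.2 m^3/ha / 82 years
MAI = 1.04 m^3/ha/year

1.04


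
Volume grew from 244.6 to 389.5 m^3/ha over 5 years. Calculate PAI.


Formula: PAI = (V_T2 - V_T1) / (T2 - T1)
Volume increment = 389.5 - 244.6 = 144.9 m^3/ha
PAI = 144.9 / 5 = 28.98 m^3/ha/year

28.98


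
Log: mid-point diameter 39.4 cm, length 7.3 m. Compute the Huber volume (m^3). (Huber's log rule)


Huber: V = Am * L,  Am = pi*(Dm/200)^2
Am = pi*(39.4/200)^2 = 0.121922 m^2
V = 0.121922*7.3 = 0.89 m^3

0.89


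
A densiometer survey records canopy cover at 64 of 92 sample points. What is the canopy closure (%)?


Formula: Canopy closure = covered points / total points * 100
Closure = 64 / 92 * 100
Closure = 0.6957 * 100 = 69.6%

69.6


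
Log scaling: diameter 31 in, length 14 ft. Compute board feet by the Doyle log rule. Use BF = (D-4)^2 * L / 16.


Doyle: BF = (D - 4)^2 * L / 16
Adjusted diameter = 31 - 4 = 27 in
(D-4)^2 = 27^2 = 729
BF = 729 * 14 / 16 = 638 BF

638


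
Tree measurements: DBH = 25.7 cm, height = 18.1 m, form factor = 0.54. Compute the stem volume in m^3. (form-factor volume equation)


Formula: V = pi * (DBH/200)^2 * H * ff
Radius = DBH/200 = 25.7/200 = 0.1285 m
Radius^2 = 0.1285^2 = 0.01651225 m^2
V = pi * 0.01651225 * 18.1 * 0.54
V = 0.507 m^3

0.507


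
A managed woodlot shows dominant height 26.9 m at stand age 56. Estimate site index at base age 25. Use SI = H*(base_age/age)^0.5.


Formula: SI = H_dom * (base_age / age)^0.5
Age ratio = 25 / 56 = 0.44643
sqrt(age_ratio) = 0.66815
SI = 26.9 * 0.66815 = 18.0 m

18.0


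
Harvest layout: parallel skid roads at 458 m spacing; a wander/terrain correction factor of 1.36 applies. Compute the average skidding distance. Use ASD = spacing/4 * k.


Formula: ASD = (spacing / 4) * correction
Uncorrected distance = spacing / 4 = 458 / 4 = 114.5 m
ASD = 114.5 * 1.36 = 156 m

156


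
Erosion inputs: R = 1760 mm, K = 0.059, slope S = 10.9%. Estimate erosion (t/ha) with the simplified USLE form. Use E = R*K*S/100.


Formula: E = R * K * S / 100  (simplified USLE)
R * K = 1760 * 0.059 = 103.84
E = 103.84 * 10.9 / 100 = 11.32 t/ha

11.32


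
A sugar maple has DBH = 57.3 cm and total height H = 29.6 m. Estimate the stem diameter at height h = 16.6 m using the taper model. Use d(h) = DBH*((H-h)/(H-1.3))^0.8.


Taper: d(h) = DBH * ((H - h) / (H - 1.3))^0.8
Numerator = H - h = 29.6 - 16.6 = 13.0 m
Denominator = H - 1.3 = 29.6 - 1.3 = 28.3 m
Ratio = 13.0 / 28.3 = 0.45936
d = 57.3 * 0.45936^0.8 = 30.8 cm

30.8


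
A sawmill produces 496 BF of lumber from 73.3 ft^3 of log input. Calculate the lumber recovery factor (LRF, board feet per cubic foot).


Formula: LRF = Lumber Output (BF) / Log Input (ft^3)
LRF = 496 BF / 73.3 ft^3
LRF = 6.77 BF/ft^3

6.77


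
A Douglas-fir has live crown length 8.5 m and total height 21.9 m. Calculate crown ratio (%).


Formula: Crown Ratio = (Crown Length / Total Height) * 100
CR = (8.5 m / 21.9 m) * 100
CR = 0.3881 * 100 = 38.8%

38.8


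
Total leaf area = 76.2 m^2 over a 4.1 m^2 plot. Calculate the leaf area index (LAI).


Formula: LAI = total leaf area / ground area  (dimensionless)
LAI = 76.2 m^2 / 4.1 m^2
LAI = 18.59

18.59


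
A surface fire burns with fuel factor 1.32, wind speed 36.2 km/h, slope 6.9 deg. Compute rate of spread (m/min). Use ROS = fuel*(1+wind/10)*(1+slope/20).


Formula: ROS = fuel * (1 + wind/10) * (1 + slope/20)
Wind factor = 1 + 36.2/10 = 4.62
Slope factor = 1 + 6.9/20 = 1.345
ROS = 1.32 * 4.62 * 1.345 = 8.2 m/min

8.2


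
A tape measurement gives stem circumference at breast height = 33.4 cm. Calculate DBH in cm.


Formula: DBH = C / pi
DBH = 33.4 / pi
pi = 3.14159...
DBH = 10.6 cm

10.6


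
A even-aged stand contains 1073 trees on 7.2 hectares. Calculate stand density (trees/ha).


Formula: Stand Density = N_trees / Area_ha
Density = 1073 trees / 7.2 ha
Density = 149 trees/ha

149


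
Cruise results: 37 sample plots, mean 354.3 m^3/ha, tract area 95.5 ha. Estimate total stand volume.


Formula: Total Volume = Mean Volume per ha * Total Area
Total Volume = 354.3 m^3/ha * 95.5 ha
Total Volume = 33836 m^3

33836


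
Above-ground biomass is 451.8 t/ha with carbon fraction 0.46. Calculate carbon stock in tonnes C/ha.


Formula: Carbon Stock = Biomass * Carbon Fraction
C = 451.8 t/ha * 0.46
C = 207.8 t C/ha

207.8


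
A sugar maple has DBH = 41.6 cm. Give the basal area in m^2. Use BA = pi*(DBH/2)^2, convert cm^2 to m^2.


Formula: BA = pi * (DBH/2)^2 / 10000  (cm^2 to m^2)
Radius = DBH/2 = 41.6/2 = 20.8 cm
BA = pi * 20.8^2 / 10000
   = 1359.1786 cm^2 / 10000
   = 0.1359 m^2

0.1359


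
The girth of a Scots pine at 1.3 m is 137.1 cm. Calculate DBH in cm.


Formula: DBH = C / pi
DBH = 137.1 / pi
pi = 3.14159...
DBH = 43.6 cm

43.6


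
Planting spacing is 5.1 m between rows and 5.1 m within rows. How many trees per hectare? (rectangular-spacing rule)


Formula: TPH = 10000 m^2/ha / (spacing_x * spacing_y)
Area per tree = 5.1 m * 5.1 m = 26.01 m^2
TPH = 10000 / 26.01 = 384 trees/ha

384


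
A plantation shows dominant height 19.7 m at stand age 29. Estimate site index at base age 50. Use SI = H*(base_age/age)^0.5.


Formula: SI = H_dom * (base_age / age)^0.5
Age ratio = 50 / 29 = 1.72414
sqrt(age_ratio) = 1.31306
SI = 19.7 * 1.31306 = 25.9 m

25.9


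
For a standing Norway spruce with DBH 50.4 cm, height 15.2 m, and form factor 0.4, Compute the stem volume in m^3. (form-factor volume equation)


Formula: V = pi * (DBH/200)^2 * H * ff
Radius = DBH/200 = 50.4/200 = 0.252 m
Radius^2 = 0.252^2 = 0.063504 m^2
V = pi * 0.063504 * 15.2 * 0.4
V = 1.213 m^3

1.213


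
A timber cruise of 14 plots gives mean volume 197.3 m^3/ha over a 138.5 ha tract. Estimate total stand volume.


Formula: Total Volume = Mean Volume per ha * Total Area
Total Volume = 197.3 m^3/ha * 138.5 ha
Total Volume = 27326 m^3

27326


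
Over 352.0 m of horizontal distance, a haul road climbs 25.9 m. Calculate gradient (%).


Formula: Gradient = rise / run * 100
Gradient = 25.9 / 352.0 * 100 = 7.4%

7.4


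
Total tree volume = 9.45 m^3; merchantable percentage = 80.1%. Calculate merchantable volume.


Formula: MV = V_total * (merchantable_pct / 100)
Merchantable fraction = 80.1% / 100 = 0.801
MV = 9.45 m^3 * 0.801 = 7.569 m^3

7.569


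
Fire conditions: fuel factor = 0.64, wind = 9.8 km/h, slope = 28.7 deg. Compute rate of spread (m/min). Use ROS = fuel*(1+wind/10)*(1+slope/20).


Formula: ROS = fuel * (1 + wind/10) * (1 + slope/20)
Wind factor = 1 + 9.8/10 = 1.98
Slope factor = 1 + 28.7/20 = 2.435
ROS = 0.64 * 1.98 * 2.435 = 3.09 m/min

3.09


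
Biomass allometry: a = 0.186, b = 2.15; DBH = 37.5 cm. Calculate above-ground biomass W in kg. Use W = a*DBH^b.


Formula: W = a * DBH^b  (allometric power law)
DBH^b = 37.5^2.15 = 2421.9614
W = 0.186 * 2421.9614 = 450.5 kg

450.5


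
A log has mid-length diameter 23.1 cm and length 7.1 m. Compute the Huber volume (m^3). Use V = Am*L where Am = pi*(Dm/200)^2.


Huber: V = Am * L,  Am = pi*(Dm/200)^2
Am = pi*(23.1/200)^2 = 0.04191 m^2
V = 0.04191*7.1 = 0.2976 m^3

0.2976


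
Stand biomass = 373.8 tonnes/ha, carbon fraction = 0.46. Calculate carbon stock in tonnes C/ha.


Formula: Carbon Stock = Biomass * Carbon Fraction
C = 373.8 t/ha * 0.46
C = 171.9 t C/ha

171.9


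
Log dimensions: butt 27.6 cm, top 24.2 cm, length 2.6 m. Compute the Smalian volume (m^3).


Smalian: V = (A1 + A2)/2 * L,  A = pi*(D/200)^2
A1 = pi*(27.6/200)^2 = 0.059828 m^2
A2 = pi*(24.2/200)^2 = 0.045996 m^2
V = (0.059828+0.045996)/2*2.6 = 0.1376 m^3

0.1376


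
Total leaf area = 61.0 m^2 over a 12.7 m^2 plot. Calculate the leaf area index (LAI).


Formula: LAI = total leaf area / ground area  (dimensionless)
LAI = 61.0 m^2 / 12.7 m^2
LAI = 4.8

4.8


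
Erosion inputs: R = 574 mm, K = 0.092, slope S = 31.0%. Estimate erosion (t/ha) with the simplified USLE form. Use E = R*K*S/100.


Formula: E = R * K * S / 100  (simplified USLE)
R * K = 574 * 0.092 = 52.808
E = 52.808 * 31.0 / 100 = 16.37 t/ha

16.37


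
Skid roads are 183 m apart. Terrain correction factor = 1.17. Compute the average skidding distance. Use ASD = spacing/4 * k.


Formula: ASD = (spacing / 4) * correction
Uncorrected distance = spacing / 4 = 183 / 4 = 45.75 m
ASD = 45.75 * 1.17 = 54 m

54


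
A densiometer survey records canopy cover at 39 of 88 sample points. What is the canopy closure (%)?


Formula: Canopy closure = covered points / total points * 100
Closure = 39 / 88 * 100
Closure = 0.4432 * 100 = 44.3%

44.3


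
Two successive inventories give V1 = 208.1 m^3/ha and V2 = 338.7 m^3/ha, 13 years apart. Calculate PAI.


Formula: PAI = (V_T2 - V_T1) / (T2 - T1)
Volume increment = 338.7 - 208.1 = 130.6 m^3/ha
PAI = 130.6 / 13 = 10.05 m^3/ha/year

10.05


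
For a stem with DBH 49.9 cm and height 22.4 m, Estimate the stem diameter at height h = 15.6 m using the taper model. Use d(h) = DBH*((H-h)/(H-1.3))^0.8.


Taper: d(h) = DBH * ((H - h) / (H - 1.3))^0.8
Numerator = H - h = 22.4 - 15.6 = 6.8 m
Denominator = H - 1.3 = 22.4 - 1.3 = 21.1 m
Ratio = 6.8 / 21.1 = 0.32227
d = 49.9 * 0.32227^0.8 = 20.2 cm

20.2


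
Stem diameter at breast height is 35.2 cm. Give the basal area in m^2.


Formula: BA = pi * (DBH/2)^2 / 10000  (cm^2 to m^2)
Radius = DBH/2 = 35.2/2 = 17.6 cm
BA = pi * 17.6^2 / 10000
   = 973.1397 cm^2 / 10000
   = 0.0973 m^2

0.0973


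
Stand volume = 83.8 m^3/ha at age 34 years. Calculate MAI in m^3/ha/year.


Formula: MAI = Total Volume / Stand Age
MAI = 83.8 m^3/ha / 34 years
MAI = 2.46 m^3/ha/year

2.46


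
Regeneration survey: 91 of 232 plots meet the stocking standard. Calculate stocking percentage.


Formula: Stocking % = stocked plots / total plots * 100
Stocking = 91 / 232 * 100
Stocking = 0.3922 * 100 = 39.2%

39.2


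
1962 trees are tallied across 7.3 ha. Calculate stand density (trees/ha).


Formula: Stand Density = N_trees / Area_ha
Density = 1962 trees / 7.3 ha
Density = 269 trees/ha

269


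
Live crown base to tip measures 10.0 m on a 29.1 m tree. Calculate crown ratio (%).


Formula: Crown Ratio = (Crown Length / Total Height) * 100
CR = (10.0 m / 29.1 m) * 100
CR = 0.3436 * 100 = 34.4%

34.4


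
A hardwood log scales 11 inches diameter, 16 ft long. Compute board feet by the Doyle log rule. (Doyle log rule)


Doyle: BF = (D - 4)^2 * L / 16
Adjusted diameter = 11 - 4 = 7 in
(D-4)^2 = 7^2 = 49
BF = 49 * 16 / 16 = 49 BF

49


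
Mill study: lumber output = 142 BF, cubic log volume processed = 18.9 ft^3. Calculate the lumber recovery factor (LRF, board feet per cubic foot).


Formula: LRF = Lumber Output (BF) / Log Input (ft^3)
LRF = 142 BF / 18.9 ft^3
LRF = 7.51 BF/ft^3

7.51


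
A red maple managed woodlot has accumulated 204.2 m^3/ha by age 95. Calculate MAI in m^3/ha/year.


Formula: MAI = Total Volume / Stand Age
MAI = 204.2 m^3/ha / 95 years
MAI = 2.15 m^3/ha/year

2.15


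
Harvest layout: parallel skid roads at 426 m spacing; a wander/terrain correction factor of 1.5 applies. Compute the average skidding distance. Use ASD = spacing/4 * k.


Formula: ASD = (spacing / 4) * correction
Uncorrected distance = spacing / 4 = 426 / 4 = 106.5 m
ASD = 106.5 * 1.5 = 160 m

160


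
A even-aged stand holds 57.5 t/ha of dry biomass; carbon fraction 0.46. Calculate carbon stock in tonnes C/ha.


Formula: Carbon Stock = Biomass * Carbon Fraction
C = 57.5 t/ha * 0.46
C = 26.5 t C/ha

26.5


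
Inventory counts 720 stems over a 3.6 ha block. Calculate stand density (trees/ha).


Formula: Stand Density = N_trees / Area_ha
Density = 720 trees / 3.6 ha
Density = 200 trees/ha

200


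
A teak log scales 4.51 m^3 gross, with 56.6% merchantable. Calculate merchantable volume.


Formula: MV = V_total * (merchantable_pct / 100)
Merchantable fraction = 56.6% / 100 = 0.566
MV = 4.51 m^3 * 0.566 = 2.553 m^3

2.553


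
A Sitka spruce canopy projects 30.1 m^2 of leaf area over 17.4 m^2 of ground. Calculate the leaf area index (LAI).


Formula: LAI = total leaf area / ground area  (dimensionless)
LAI = 30.1 m^2 / 17.4 m^2
LAI = 1.73

1.73


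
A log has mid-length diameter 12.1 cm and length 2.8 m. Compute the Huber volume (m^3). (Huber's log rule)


Huber: V = Am * L,  Am = pi*(Dm/200)^2
Am = pi*(12.1/200)^2 = 0.011499 m^2
V = 0.011499*2.8 = 0.0322 m^3

0.0322


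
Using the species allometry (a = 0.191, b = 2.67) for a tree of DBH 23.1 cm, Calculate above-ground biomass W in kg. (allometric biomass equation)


Formula: W = a * DBH^b  (allometric power law)
DBH^b = 23.1^2.67 = 4373.6496
W = 0.191 * 4373.6496 = 835.4 kg

835.4


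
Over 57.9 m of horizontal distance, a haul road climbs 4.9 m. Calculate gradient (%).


Formula: Gradient = rise / run * 100
Gradient = 4.9 / 57.9 * 100 = 8.5%

8.5


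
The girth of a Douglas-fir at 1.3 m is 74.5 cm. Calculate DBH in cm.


Formula: DBH = C / pi
DBH = 74.5 / pi
pi = 3.14159...
DBH = 23.7 cm

23.7


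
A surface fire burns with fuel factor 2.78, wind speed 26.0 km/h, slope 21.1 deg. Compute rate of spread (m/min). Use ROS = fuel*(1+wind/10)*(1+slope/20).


Formula: ROS = fuel * (1 + wind/10) * (1 + slope/20)
Wind factor = 1 + 26.0/10 = 3.6
Slope factor = 1 + 21.1/20 = 2.055
ROS = 2.78 * 3.6 * 2.055 = 20.57 m/min

20.57


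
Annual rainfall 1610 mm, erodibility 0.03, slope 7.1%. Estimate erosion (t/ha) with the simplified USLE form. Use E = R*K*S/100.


Formula: E = R * K * S / 100  (simplified USLE)
R * K = 1610 * 0.03 = 48.3
E = 48.3 * 7.1 / 100 = 3.43 t/ha

3.43


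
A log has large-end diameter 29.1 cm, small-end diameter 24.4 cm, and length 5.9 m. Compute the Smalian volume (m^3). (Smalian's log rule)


Smalian: V = (A1 + A2)/2 * L,  A = pi*(D/200)^2
A1 = pi*(29.1/200)^2 = 0.066508 m^2
A2 = pi*(24.4/200)^2 = 0.046759 m^2
V = (0.066508+0.046759)/2*5.9 = 0.3341 m^3

0.3341


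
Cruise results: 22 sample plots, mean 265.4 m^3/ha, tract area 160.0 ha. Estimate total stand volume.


Formula: Total Volume = Mean Volume per ha * Total Area
Total Volume = 265.4 m^3/ha * 160.0 ha
Total Volume = 42464 m^3

42464


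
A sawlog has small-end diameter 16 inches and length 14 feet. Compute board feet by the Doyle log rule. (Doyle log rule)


Doyle: BF = (D - 4)^2 * L / 16
Adjusted diameter = 16 - 4 = 12 in
(D-4)^2 = 12^2 = 144
BF = 144 * 14 / 16 = 126 BF

126


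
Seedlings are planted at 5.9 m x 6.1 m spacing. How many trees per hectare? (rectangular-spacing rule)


Formula: TPH = 10000 m^2/ha / (spacing_x * spacing_y)
Area per tree = 5.9 m * 6.1 m = 35.99 m^2
TPH = 10000 / 35.99 = 278 trees/ha

278


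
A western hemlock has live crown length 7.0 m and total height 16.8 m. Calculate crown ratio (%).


Formula: Crown Ratio = (Crown Length / Total Height) * 100
CR = (7.0 m / 16.8 m) * 100
CR = 0.4167 * 100 = 41.7%

41.7


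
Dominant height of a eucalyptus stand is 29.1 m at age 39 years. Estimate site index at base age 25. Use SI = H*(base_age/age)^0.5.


Formula: SI = H_dom * (base_age / age)^0.5
Age ratio = 25 / 39 = 0.64103
sqrt(age_ratio) = 0.80064
SI = 29.1 * 0.80064 = 23.3 m

23.3


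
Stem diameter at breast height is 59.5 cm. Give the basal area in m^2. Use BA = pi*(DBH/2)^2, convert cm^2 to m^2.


Formula: BA = pi * (DBH/2)^2 / 10000  (cm^2 to m^2)
Radius = DBH/2 = 59.5/2 = 29.75 cm
BA = pi * 29.75^2 / 10000
   = 2780.5058 cm^2 / 10000
   = 0.2781 m^2

0.2781


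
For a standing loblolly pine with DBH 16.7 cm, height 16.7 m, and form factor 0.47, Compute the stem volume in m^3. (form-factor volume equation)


Formula: V = pi * (DBH/200)^2 * H * ff
Radius = DBH/200 = 16.7/200 = 0.0835 m
Radius^2 = 0.0835^2 = 0.00697225 m^2
V = pi * 0.00697225 * 16.7 * 0.47
V = 0.172 m^3

0.172
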